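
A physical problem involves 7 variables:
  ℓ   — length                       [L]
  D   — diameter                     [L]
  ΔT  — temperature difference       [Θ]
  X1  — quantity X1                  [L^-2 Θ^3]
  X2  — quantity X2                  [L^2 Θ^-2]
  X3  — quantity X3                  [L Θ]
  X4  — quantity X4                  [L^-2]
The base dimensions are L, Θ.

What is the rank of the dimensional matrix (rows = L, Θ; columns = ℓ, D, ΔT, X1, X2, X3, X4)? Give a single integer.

2

Dimensional matrix (L×Θ by ℓ×D×ΔT×X1×X2×X3×X4):
  L: [ 1  1  0 -2  2  1 -2]
  Θ: [ 0  0  1  3 -2  1  0]
RREF → pivots at {ℓ,ΔT} ⇒ r = 2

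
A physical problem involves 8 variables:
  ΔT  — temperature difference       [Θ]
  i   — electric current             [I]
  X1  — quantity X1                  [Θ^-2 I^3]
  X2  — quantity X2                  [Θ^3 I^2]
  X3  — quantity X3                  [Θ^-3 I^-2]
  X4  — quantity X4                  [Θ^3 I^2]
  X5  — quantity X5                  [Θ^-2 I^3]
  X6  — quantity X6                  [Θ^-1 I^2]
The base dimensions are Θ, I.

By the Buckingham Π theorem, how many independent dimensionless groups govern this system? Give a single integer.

Write exponents as rows Θ,I / cols ΔT,i,X1,X2,X3,X4,X5,X6:
  Θ: [ 1  0 -2  3 -3  3 -2 -1]
  I: [ 0  1  3  2 -2  2  3  2]
Echelon form has 2 nonzero rows (pivots: ΔT,i)
n=8, r=2 ⇒ 6 dimensionless groups

6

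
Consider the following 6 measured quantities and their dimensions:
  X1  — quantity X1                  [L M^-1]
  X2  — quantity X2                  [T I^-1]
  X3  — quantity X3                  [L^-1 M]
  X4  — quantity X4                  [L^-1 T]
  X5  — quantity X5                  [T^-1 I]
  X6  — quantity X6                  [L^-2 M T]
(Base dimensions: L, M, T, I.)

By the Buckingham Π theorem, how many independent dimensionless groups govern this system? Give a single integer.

3

Write exponents as rows L,M,T,I / cols X1,X2,X3,X4,X5,X6:
  L: [ 1  0 -1 -1  0 -2]
  M: [-1  0  1  0  0  1]
  T: [ 0  1  0  1 -1  1]
  I: [ 0 -1  0  0  1  0]
RREF → pivots at {X1,X2,X4} ⇒ r = 3
6 vars − rank 3 = 3 Π groups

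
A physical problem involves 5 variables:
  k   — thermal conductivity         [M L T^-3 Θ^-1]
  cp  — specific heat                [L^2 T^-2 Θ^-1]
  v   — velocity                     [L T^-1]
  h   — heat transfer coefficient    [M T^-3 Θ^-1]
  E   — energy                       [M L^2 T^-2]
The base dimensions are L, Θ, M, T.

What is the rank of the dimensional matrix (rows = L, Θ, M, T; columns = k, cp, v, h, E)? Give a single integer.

4

Exponent matrix [L,Θ,M,T] × [k,cp,v,h,E]:
  L: [ 1  2  1  0  2]
  Θ: [-1 -1  0 -1  0]
  M: [ 1  0  0  1  1]
  T: [-3 -2 -1 -3 -2]
RREF → pivots at {k,cp,v,h} ⇒ r = 4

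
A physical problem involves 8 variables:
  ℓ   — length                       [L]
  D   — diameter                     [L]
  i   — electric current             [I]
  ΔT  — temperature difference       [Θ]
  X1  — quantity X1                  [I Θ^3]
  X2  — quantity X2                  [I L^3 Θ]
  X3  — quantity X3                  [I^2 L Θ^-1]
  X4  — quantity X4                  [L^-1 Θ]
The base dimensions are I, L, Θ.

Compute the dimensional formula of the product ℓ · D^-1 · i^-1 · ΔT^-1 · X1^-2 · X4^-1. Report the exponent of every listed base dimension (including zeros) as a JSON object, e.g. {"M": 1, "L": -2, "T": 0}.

Dimensional matrix (I×L×Θ by ℓ×D×i×ΔT×X1×X2×X3×X4):
  I: [ 0  0  1  0  1  1  2  0]
  L: [ 1  1  0  0  0  3  1 -1]
  Θ: [ 0  0  0  1  3  1 -1  1]
  [I]: (1)·0+(-1)·0+(-1)·1+(-1)·0+(-2)·1+(-1)·0 = -3
  [L]: (1)·1+(-1)·1+(-1)·0+(-1)·0+(-2)·0+(-1)·-1 = 1
  [Θ]: (1)·0+(-1)·0+(-1)·0+(-1)·1+(-2)·3+(-1)·1 = -8
⇒ I^-3 L Θ^-8

{"I": -3, "L": 1, "Θ": -8}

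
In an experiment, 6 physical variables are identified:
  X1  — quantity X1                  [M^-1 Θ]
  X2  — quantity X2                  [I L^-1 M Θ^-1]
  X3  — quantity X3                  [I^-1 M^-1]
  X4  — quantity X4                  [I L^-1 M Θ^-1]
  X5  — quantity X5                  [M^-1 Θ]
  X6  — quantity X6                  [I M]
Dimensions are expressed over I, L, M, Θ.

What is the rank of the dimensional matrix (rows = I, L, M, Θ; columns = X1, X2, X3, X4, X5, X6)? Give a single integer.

Write exponents as rows I,L,M,Θ / cols X1,X2,X3,X4,X5,X6:
  I: [ 0  1 -1  1  0  1]
  L: [ 0 -1  0 -1  0  0]
  M: [-1  1 -1  1 -1  1]
  Θ: [ 1 -1  0 -1  1  0]
RREF → pivots at {X1,X2,X3} ⇒ r = 3

3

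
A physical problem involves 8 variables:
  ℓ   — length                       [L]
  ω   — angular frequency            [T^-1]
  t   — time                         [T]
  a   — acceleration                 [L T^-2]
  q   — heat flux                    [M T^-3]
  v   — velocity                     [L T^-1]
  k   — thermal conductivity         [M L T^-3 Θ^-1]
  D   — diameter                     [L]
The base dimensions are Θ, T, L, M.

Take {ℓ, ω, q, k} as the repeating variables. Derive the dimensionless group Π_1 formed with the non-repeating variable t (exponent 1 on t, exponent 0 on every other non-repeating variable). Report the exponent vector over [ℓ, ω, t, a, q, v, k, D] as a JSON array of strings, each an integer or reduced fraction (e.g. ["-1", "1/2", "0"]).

["0", "1", "1", "0", "0", "0", "0", "0"]

Write exponents as rows Θ,T,L,M / cols ℓ,ω,t,a,q,v,k,D:
  Θ: [ 0  0  0  0  0  0 -1  0]
  T: [ 0 -1  1 -2 -3 -1 -3  0]
  L: [ 1  0  0  1  0  1  1  1]
  M: [ 0  0  0  0  1  0  1  0]
RREF → pivots at {ℓ,ω,q,k} ⇒ r = 4
Pivot set = {ℓ,ω,q,k}, free = {t,a,v,D}
RREF:
  r0: [   1    0    0    1    0    1    0    1]
  r1: [   0    1   -1    2    0    1    0    0]
  r2: [   0    0    0    0    1    0    0    0]
  r3: [   0    0    0    0    0    0    1    0]
Fix exponent of t at 1, a at 0, v at 0, D at 0; solve each RREF row for its pivot's exponent:
  r0: exp(ℓ) + (0)·1 = 0 ⇒ exp(ℓ) = 0
  r1: exp(ω) + (-1)·1 = 0 ⇒ exp(ω) = 1
  r2: exp(q) + (0)·1 = 0 ⇒ exp(q) = 0
  r3: exp(k) + (0)·1 = 0 ⇒ exp(k) = 0
Π_1 = ω · t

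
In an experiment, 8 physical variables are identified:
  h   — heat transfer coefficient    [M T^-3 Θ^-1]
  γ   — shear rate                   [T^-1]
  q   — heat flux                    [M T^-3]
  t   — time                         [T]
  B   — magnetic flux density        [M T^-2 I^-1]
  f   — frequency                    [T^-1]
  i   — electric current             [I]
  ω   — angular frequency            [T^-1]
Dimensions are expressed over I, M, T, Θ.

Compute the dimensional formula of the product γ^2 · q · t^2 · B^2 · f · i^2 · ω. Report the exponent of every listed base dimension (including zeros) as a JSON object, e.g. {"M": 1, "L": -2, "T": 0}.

Exponent matrix [I,M,T,Θ] × [h,γ,q,t,B,f,i,ω]:
  I: [ 0  0  0  0 -1  0  1  0]
  M: [ 1  0  1  0  1  0  0  0]
  T: [-3 -1 -3  1 -2 -1  0 -1]
  Θ: [-1  0  0  0  0  0  0  0]
  [I]: (2)·0+(1)·0+(2)·0+(2)·-1+(1)·0+(2)·1+(1)·0 = 0
  [M]: (2)·0+(1)·1+(2)·0+(2)·1+(1)·0+(2)·0+(1)·0 = 3
  [T]: (2)·-1+(1)·-3+(2)·1+(2)·-2+(1)·-1+(2)·0+(1)·-1 = -9
  [Θ]: (2)·0+(1)·0+(2)·0+(2)·0+(1)·0+(2)·0+(1)·0 = 0
⇒ M^3 T^-9

{"I": 0, "M": 3, "T": -9, "Θ": 0}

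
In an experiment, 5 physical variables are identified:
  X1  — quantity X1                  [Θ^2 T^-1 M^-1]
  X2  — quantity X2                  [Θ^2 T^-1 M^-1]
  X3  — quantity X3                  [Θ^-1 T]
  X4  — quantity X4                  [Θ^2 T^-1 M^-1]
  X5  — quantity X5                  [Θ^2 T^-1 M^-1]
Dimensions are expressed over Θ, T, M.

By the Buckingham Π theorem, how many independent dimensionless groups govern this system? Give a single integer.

3

Write exponents as rows Θ,T,M / cols X1,X2,X3,X4,X5:
  Θ: [ 2  2 -1  2  2]
  T: [-1 -1  1 -1 -1]
  M: [-1 -1  0 -1 -1]
Echelon form has 2 nonzero rows (pivots: X1,X3)
Π count = n − r = 5 − 2 = 3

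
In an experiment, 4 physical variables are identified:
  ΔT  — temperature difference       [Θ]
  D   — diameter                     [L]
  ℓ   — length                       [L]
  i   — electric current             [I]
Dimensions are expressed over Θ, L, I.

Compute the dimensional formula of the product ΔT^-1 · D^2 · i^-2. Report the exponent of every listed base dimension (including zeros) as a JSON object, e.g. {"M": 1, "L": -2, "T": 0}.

{"Θ": -1, "L": 2, "I": -2}

Exponent matrix [Θ,L,I] × [ΔT,D,ℓ,i]:
  Θ: [ 1  0  0  0]
  L: [ 0  1  1  0]
  I: [ 0  0  0  1]
  [Θ]: (-1)·1+(2)·0+(-2)·0 = -1
  [L]: (-1)·0+(2)·1+(-2)·0 = 2
  [I]: (-1)·0+(2)·0+(-2)·1 = -2
⇒ Θ^-1 L^2 I^-2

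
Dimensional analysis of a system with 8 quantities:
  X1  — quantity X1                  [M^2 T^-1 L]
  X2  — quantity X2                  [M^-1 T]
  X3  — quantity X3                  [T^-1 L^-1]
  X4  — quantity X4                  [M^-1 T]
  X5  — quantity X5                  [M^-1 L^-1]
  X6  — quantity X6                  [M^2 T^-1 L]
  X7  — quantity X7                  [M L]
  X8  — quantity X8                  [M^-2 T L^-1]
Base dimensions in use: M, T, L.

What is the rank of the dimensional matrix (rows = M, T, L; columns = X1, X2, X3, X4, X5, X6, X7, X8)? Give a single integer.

2

Exponent matrix [M,T,L] × [X1,X2,X3,X4,X5,X6,X7,X8]:
  M: [ 2 -1  0 -1 -1  2  1 -2]
  T: [-1  1 -1  1  0 -1  0  1]
  L: [ 1  0 -1  0 -1  1  1 -1]
RREF → pivots at {X1,X2} ⇒ r = 2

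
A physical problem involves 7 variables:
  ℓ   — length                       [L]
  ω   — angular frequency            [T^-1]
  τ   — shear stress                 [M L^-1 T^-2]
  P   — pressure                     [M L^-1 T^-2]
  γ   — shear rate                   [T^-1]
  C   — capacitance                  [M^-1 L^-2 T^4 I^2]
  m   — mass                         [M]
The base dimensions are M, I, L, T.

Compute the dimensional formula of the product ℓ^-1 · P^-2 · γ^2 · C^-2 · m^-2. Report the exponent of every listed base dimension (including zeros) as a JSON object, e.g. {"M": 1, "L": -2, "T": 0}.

{"M": -2, "I": -4, "L": 5, "T": -6}

Write exponents as rows M,I,L,T / cols ℓ,ω,τ,P,γ,C,m:
  M: [ 0  0  1  1  0 -1  1]
  I: [ 0  0  0  0  0  2  0]
  L: [ 1  0 -1 -1  0 -2  0]
  T: [ 0 -1 -2 -2 -1  4  0]
  [M]: (-1)·0+(-2)·1+(2)·0+(-2)·-1+(-2)·1 = -2
  [I]: (-1)·0+(-2)·0+(2)·0+(-2)·2+(-2)·0 = -4
  [L]: (-1)·1+(-2)·-1+(2)·0+(-2)·-2+(-2)·0 = 5
  [T]: (-1)·0+(-2)·-2+(2)·-1+(-2)·4+(-2)·0 = -6
⇒ M^-2 I^-4 L^5 T^-6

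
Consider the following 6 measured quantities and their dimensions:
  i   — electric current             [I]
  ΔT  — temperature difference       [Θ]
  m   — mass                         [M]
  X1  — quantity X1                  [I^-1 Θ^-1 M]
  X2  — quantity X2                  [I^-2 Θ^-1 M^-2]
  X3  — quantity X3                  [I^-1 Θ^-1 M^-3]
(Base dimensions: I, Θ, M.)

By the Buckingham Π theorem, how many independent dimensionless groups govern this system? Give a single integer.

3

Dimensional matrix (I×Θ×M by i×ΔT×m×X1×X2×X3):
  I: [ 1  0  0 -1 -2 -1]
  Θ: [ 0  1  0 -1 -1 -1]
  M: [ 0  0  1  1 -2 -3]
RREF → pivots at {i,ΔT,m} ⇒ r = 3
n=6, r=3 ⇒ 3 dimensionless groups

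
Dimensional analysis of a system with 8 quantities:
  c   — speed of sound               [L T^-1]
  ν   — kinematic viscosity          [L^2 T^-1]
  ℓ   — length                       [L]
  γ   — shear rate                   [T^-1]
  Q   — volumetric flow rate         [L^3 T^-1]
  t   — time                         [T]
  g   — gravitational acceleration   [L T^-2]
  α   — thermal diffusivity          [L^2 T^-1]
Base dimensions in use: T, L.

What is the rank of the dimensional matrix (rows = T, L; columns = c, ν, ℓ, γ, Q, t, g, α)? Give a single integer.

Exponent matrix [T,L] × [c,ν,ℓ,γ,Q,t,g,α]:
  T: [-1 -1  0 -1 -1  1 -2 -1]
  L: [ 1  2  1  0  3  0  1  2]
RREF → pivots at {c,ν} ⇒ r = 2

2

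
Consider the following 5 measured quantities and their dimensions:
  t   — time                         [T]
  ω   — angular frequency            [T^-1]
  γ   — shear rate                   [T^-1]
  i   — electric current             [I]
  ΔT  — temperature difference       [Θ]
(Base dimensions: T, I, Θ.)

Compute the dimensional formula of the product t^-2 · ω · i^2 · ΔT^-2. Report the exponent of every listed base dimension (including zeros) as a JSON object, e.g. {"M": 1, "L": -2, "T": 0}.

{"T": -3, "I": 2, "Θ": -2}

Write exponents as rows T,I,Θ / cols t,ω,γ,i,ΔT:
  T: [ 1 -1 -1  0  0]
  I: [ 0  0  0  1  0]
  Θ: [ 0  0  0  0  1]
  [T]: (-2)·1+(1)·-1+(2)·0+(-2)·0 = -3
  [I]: (-2)·0+(1)·0+(2)·1+(-2)·0 = 2
  [Θ]: (-2)·0+(1)·0+(2)·0+(-2)·1 = -2
⇒ T^-3 I^2 Θ^-2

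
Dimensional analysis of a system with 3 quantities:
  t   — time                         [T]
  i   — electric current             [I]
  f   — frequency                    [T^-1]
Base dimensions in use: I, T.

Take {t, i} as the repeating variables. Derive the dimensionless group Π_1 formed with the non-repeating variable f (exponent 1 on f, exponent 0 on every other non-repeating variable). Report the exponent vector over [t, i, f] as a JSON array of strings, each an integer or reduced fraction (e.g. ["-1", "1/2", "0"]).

["1", "0", "1"]

Dimensional matrix (I×T by t×i×f):
  I: [ 0  1  0]
  T: [ 1  0 -1]
Row reduction gives pivot columns t,i; rank = 2
Pivot set = {t,i}, free = {f}
RREF:
  r0: [   1    0   -1]
  r1: [   0    1    0]
Fix exponent of f at 1; solve each RREF row for its pivot's exponent:
  r0: exp(t) + (-1)·1 = 0 ⇒ exp(t) = 1
  r1: exp(i) + (0)·1 = 0 ⇒ exp(i) = 0
Π_1 = t · f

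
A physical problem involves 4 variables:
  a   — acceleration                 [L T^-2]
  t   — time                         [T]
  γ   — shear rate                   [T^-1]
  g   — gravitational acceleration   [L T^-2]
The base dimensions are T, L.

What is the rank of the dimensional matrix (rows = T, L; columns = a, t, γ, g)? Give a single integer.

2

Exponent matrix [T,L] × [a,t,γ,g]:
  T: [-2  1 -1 -2]
  L: [ 1  0  0  1]
Row reduction gives pivot columns a,t; rank = 2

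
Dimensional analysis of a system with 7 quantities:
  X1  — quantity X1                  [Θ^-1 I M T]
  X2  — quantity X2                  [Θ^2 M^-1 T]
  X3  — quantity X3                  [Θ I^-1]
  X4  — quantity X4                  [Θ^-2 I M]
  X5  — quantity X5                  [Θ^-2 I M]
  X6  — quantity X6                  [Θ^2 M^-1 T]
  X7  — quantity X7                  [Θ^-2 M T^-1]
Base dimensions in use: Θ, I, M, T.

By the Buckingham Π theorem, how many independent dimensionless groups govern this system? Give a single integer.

4

Write exponents as rows Θ,I,M,T / cols X1,X2,X3,X4,X5,X6,X7:
  Θ: [-1  2  1 -2 -2  2 -2]
  I: [ 1  0 -1  1  1  0  0]
  M: [ 1 -1  0  1  1 -1  1]
  T: [ 1  1  0  0  0  1 -1]
RREF → pivots at {X1,X2,X3} ⇒ r = 3
Π count = n − r = 7 − 3 = 4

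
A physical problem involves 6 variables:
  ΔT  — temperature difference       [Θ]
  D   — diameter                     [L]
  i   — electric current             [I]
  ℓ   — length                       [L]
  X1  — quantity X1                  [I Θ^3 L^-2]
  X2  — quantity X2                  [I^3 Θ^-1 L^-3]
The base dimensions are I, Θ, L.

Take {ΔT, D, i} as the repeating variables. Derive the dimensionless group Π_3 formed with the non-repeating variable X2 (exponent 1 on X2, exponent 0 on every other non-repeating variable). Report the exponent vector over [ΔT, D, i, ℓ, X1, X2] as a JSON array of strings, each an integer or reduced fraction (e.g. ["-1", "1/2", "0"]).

["1", "3", "-3", "0", "0", "1"]

Exponent matrix [I,Θ,L] × [ΔT,D,i,ℓ,X1,X2]:
  I: [ 0  0  1  0  1  3]
  Θ: [ 1  0  0  0  3 -1]
  L: [ 0  1  0  1 -2 -3]
Echelon form has 3 nonzero rows (pivots: ΔT,D,i)
Pivot set = {ΔT,D,i}, free = {ℓ,X1,X2}
RREF:
  r0: [   1    0    0    0    3   -1]
  r1: [   0    1    0    1   -2   -3]
  r2: [   0    0    1    0    1    3]
Fix exponent of X2 at 1, ℓ at 0, X1 at 0; solve each RREF row for its pivot's exponent:
  r0: exp(ΔT) + (-1)·1 = 0 ⇒ exp(ΔT) = 1
  r1: exp(D) + (-3)·1 = 0 ⇒ exp(D) = 3
  r2: exp(i) + (3)·1 = 0 ⇒ exp(i) = -3
Π_3 = ΔT · D^3 · i^-3 · X2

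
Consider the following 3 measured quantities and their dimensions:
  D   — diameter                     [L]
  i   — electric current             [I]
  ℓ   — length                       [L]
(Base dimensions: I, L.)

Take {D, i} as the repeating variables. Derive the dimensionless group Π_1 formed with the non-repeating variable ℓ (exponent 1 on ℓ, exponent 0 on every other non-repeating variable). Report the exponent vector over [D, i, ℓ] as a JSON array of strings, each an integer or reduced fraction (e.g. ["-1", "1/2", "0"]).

Write exponents as rows I,L / cols D,i,ℓ:
  I: [ 0  1  0]
  L: [ 1  0  1]
RREF → pivots at {D,i} ⇒ r = 2
Repeat: D,i; free: ℓ
RREF:
  r0: [   1    0    1]
  r1: [   0    1    0]
Fix exponent of ℓ at 1; solve each RREF row for its pivot's exponent:
  r0: exp(D) + (1)·1 = 0 ⇒ exp(D) = -1
  r1: exp(i) + (0)·1 = 0 ⇒ exp(i) = 0
Π_1 = D^-1 · ℓ

["-1", "0", "1"]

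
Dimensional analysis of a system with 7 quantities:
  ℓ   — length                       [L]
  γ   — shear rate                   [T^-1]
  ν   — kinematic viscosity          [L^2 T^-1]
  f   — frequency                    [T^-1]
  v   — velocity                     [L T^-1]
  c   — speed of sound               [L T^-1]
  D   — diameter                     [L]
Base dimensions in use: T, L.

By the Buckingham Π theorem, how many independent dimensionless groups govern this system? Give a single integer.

Dimensional matrix (T×L by ℓ×γ×ν×f×v×c×D):
  T: [ 0 -1 -1 -1 -1 -1  0]
  L: [ 1  0  2  0  1  1  1]
Echelon form has 2 nonzero rows (pivots: ℓ,γ)
n=7, r=2 ⇒ 5 dimensionless groups

5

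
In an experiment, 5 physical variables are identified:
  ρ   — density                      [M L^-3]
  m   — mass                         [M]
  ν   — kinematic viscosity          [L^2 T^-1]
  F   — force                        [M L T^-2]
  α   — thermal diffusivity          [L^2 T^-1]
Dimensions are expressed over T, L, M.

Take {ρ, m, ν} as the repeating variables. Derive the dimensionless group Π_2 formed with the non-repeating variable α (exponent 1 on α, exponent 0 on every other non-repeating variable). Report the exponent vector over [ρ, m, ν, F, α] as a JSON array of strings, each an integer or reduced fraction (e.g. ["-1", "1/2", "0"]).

["0", "0", "-1", "0", "1"]

Write exponents as rows T,L,M / cols ρ,m,ν,F,α:
  T: [ 0  0 -1 -2 -1]
  L: [-3  0  2  1  2]
  M: [ 1  1  0  1  0]
Echelon form has 3 nonzero rows (pivots: ρ,m,ν)
Repeat: ρ,m,ν; free: F,α
RREF:
  r0: [   1    0    0    1    0]
  r1: [   0    1    0    0    0]
  r2: [   0    0    1    2    1]
Fix exponent of α at 1, F at 0; solve each RREF row for its pivot's exponent:
  r0: exp(ρ) + (0)·1 = 0 ⇒ exp(ρ) = 0
  r1: exp(m) + (0)·1 = 0 ⇒ exp(m) = 0
  r2: exp(ν) + (1)·1 = 0 ⇒ exp(ν) = -1
Π_2 = ν^-1 · α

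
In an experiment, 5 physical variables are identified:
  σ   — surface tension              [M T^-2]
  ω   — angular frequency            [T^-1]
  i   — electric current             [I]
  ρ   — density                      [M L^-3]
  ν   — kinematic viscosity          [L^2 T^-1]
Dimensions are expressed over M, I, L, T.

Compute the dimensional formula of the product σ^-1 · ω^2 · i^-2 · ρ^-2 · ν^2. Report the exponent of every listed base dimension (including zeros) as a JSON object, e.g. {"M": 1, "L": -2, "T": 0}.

{"M": -3, "I": -2, "L": 10, "T": -2}

Dimensional matrix (M×I×L×T by σ×ω×i×ρ×ν):
  M: [ 1  0  0  1  0]
  I: [ 0  0  1  0  0]
  L: [ 0  0  0 -3  2]
  T: [-2 -1  0  0 -1]
  [M]: (-1)·1+(2)·0+(-2)·0+(-2)·1+(2)·0 = -3
  [I]: (-1)·0+(2)·0+(-2)·1+(-2)·0+(2)·0 = -2
  [L]: (-1)·0+(2)·0+(-2)·0+(-2)·-3+(2)·2 = 10
  [T]: (-1)·-2+(2)·-1+(-2)·0+(-2)·0+(2)·-1 = -2
⇒ M^-3 I^-2 L^10 T^-2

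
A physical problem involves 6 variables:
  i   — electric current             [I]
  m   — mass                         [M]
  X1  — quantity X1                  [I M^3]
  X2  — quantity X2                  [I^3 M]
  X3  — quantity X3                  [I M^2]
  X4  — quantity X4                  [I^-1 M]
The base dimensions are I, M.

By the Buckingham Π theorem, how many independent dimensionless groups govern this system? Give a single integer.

Write exponents as rows I,M / cols i,m,X1,X2,X3,X4:
  I: [ 1  0  1  3  1 -1]
  M: [ 0  1  3  1  2  1]
RREF → pivots at {i,m} ⇒ r = 2
Π count = n − r = 6 − 2 = 4

4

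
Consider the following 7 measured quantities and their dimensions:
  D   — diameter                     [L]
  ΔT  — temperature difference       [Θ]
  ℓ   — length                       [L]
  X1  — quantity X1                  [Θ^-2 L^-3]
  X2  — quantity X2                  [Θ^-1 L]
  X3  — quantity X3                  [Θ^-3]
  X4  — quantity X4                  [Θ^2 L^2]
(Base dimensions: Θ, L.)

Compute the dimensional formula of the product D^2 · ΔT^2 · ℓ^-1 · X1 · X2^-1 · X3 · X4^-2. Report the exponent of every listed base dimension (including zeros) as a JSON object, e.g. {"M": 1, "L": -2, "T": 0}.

Write exponents as rows Θ,L / cols D,ΔT,ℓ,X1,X2,X3,X4:
  Θ: [ 0  1  0 -2 -1 -3  2]
  L: [ 1  0  1 -3  1  0  2]
  [Θ]: (2)·0+(2)·1+(-1)·0+(1)·-2+(-1)·-1+(1)·-3+(-2)·2 = -6
  [L]: (2)·1+(2)·0+(-1)·1+(1)·-3+(-1)·1+(1)·0+(-2)·2 = -7
⇒ Θ^-6 L^-7

{"Θ": -6, "L": -7}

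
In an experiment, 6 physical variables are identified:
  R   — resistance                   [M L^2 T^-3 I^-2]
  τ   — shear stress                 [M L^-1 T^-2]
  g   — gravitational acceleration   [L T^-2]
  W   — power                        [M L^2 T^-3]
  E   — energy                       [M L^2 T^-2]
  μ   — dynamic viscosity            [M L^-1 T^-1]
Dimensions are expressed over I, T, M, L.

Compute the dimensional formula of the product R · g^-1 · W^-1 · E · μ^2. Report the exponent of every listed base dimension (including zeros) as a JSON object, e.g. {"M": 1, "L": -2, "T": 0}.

Exponent matrix [I,T,M,L] × [R,τ,g,W,E,μ]:
  I: [-2  0  0  0  0  0]
  T: [-3 -2 -2 -3 -2 -1]
  M: [ 1  1  0  1  1  1]
  L: [ 2 -1  1  2  2 -1]
  [I]: (1)·-2+(-1)·0+(-1)·0+(1)·0+(2)·0 = -2
  [T]: (1)·-3+(-1)·-2+(-1)·-3+(1)·-2+(2)·-1 = -2
  [M]: (1)·1+(-1)·0+(-1)·1+(1)·1+(2)·1 = 3
  [L]: (1)·2+(-1)·1+(-1)·2+(1)·2+(2)·-1 = -1
⇒ I^-2 T^-2 M^3 L^-1

{"I": -2, "T": -2, "M": 3, "L": -1}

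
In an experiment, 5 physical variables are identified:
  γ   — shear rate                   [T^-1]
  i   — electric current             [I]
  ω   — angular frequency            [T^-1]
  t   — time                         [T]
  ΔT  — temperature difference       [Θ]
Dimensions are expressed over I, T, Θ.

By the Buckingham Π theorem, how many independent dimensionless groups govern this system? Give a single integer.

Dimensional matrix (I×T×Θ by γ×i×ω×t×ΔT):
  I: [ 0  1  0  0  0]
  T: [-1  0 -1  1  0]
  Θ: [ 0  0  0  0  1]
Echelon form has 3 nonzero rows (pivots: γ,i,ΔT)
n=5, r=3 ⇒ 2 dimensionless groups

2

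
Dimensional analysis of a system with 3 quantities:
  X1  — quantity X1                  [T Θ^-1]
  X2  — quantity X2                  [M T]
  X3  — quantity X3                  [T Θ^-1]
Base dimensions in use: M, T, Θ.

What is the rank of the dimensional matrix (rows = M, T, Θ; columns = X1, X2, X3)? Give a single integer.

Dimensional matrix (M×T×Θ by X1×X2×X3):
  M: [ 0  1  0]
  T: [ 1  1  1]
  Θ: [-1  0 -1]
RREF → pivots at {X1,X2} ⇒ r = 2

2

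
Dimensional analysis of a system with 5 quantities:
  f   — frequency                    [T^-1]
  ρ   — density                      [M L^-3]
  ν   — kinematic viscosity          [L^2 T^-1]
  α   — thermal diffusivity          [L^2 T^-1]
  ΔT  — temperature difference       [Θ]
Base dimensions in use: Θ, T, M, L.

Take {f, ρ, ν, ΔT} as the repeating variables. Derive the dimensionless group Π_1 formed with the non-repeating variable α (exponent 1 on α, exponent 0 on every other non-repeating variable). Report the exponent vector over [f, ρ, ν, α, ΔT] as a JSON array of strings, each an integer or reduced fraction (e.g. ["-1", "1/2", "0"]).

Write exponents as rows Θ,T,M,L / cols f,ρ,ν,α,ΔT:
  Θ: [ 0  0  0  0  1]
  T: [-1  0 -1 -1  0]
  M: [ 0  1  0  0  0]
  L: [ 0 -3  2  2  0]
Echelon form has 4 nonzero rows (pivots: f,ρ,ν,ΔT)
Repeat: f,ρ,ν,ΔT; free: α
RREF:
  r0: [   1    0    0    0    0]
  r1: [   0    1    0    0    0]
  r2: [   0    0    1    1    0]
  r3: [   0    0    0    0    1]
Fix exponent of α at 1; solve each RREF row for its pivot's exponent:
  r0: exp(f) + (0)·1 = 0 ⇒ exp(f) = 0
  r1: exp(ρ) + (0)·1 = 0 ⇒ exp(ρ) = 0
  r2: exp(ν) + (1)·1 = 0 ⇒ exp(ν) = -1
  r3: exp(ΔT) + (0)·1 = 0 ⇒ exp(ΔT) = 0
Π_1 = ν^-1 · α

["0", "0", "-1", "1", "0"]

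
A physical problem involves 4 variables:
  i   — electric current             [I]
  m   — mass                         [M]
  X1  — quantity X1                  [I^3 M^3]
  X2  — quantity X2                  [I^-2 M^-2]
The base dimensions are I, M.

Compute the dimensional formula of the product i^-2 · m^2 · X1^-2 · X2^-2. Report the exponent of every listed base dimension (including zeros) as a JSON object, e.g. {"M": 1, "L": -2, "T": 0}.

{"I": -4, "M": 0}

Write exponents as rows I,M / cols i,m,X1,X2:
  I: [ 1  0  3 -2]
  M: [ 0  1  3 -2]
  [I]: (-2)·1+(2)·0+(-2)·3+(-2)·-2 = -4
  [M]: (-2)·0+(2)·1+(-2)·3+(-2)·-2 = 0
⇒ I^-4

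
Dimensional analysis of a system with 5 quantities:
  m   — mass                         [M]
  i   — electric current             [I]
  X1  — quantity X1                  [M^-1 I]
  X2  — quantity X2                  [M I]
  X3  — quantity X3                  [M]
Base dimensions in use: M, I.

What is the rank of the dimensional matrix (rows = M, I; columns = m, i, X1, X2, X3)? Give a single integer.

Write exponents as rows M,I / cols m,i,X1,X2,X3:
  M: [ 1  0 -1  1  1]
  I: [ 0  1  1  1  0]
RREF → pivots at {m,i} ⇒ r = 2

2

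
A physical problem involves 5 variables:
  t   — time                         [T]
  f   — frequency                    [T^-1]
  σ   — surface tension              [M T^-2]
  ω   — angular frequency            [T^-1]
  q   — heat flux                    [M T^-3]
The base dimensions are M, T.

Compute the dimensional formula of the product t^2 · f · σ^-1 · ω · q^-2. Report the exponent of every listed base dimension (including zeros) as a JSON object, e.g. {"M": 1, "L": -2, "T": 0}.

Exponent matrix [M,T] × [t,f,σ,ω,q]:
  M: [ 0  0  1  0  1]
  T: [ 1 -1 -2 -1 -3]
  [M]: (2)·0+(1)·0+(-1)·1+(1)·0+(-2)·1 = -3
  [T]: (2)·1+(1)·-1+(-1)·-2+(1)·-1+(-2)·-3 = 8
⇒ M^-3 T^8

{"M": -3, "T": 8}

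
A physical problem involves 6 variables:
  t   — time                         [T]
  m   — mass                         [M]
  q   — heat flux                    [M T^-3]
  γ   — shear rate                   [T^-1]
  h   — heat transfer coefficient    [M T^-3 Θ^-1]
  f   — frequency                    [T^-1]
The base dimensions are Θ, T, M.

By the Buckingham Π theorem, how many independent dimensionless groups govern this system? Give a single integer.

3

Write exponents as rows Θ,T,M / cols t,m,q,γ,h,f:
  Θ: [ 0  0  0  0 -1  0]
  T: [ 1  0 -3 -1 -3 -1]
  M: [ 0  1  1  0  1  0]
RREF → pivots at {t,m,h} ⇒ r = 3
n=6, r=3 ⇒ 3 dimensionless groups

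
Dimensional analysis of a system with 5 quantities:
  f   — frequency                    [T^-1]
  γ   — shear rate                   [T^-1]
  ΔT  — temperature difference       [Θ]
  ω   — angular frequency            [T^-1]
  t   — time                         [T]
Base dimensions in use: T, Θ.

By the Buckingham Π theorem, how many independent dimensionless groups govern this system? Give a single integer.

3

Exponent matrix [T,Θ] × [f,γ,ΔT,ω,t]:
  T: [-1 -1  0 -1  1]
  Θ: [ 0  0  1  0  0]
Row reduction gives pivot columns f,ΔT; rank = 2
n=5, r=2 ⇒ 3 dimensionless groups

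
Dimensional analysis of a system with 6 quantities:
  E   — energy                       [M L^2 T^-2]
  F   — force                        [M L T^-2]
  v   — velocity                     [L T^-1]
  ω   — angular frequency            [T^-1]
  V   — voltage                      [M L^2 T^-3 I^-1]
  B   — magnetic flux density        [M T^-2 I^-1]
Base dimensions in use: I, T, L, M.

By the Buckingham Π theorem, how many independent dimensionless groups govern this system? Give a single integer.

2

Dimensional matrix (I×T×L×M by E×F×v×ω×V×B):
  I: [ 0  0  0  0 -1 -1]
  T: [-2 -2 -1 -1 -3 -2]
  L: [ 2  1  1  0  2  0]
  M: [ 1  1  0  0  1  1]
RREF → pivots at {E,F,v,V} ⇒ r = 4
n=6, r=4 ⇒ 2 dimensionless groups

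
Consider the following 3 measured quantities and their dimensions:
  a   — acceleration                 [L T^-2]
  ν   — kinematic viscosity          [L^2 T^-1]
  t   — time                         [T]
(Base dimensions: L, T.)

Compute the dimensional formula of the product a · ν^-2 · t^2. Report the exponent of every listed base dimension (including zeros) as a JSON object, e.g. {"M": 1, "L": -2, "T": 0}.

Exponent matrix [L,T] × [a,ν,t]:
  L: [ 1  2  0]
  T: [-2 -1  1]
  [L]: (1)·1+(-2)·2+(2)·0 = -3
  [T]: (1)·-2+(-2)·-1+(2)·1 = 2
⇒ L^-3 T^2

{"L": -3, "T": 2}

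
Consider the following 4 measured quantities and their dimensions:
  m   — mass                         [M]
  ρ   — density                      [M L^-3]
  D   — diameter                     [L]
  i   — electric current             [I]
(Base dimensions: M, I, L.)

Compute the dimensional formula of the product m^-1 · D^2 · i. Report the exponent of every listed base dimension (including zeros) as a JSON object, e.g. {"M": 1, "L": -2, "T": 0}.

{"M": -1, "I": 1, "L": 2}

Dimensional matrix (M×I×L by m×ρ×D×i):
  M: [ 1  1  0  0]
  I: [ 0  0  0  1]
  L: [ 0 -3  1  0]
  [M]: (-1)·1+(2)·0+(1)·0 = -1
  [I]: (-1)·0+(2)·0+(1)·1 = 1
  [L]: (-1)·0+(2)·1+(1)·0 = 2
⇒ M^-1 I L^2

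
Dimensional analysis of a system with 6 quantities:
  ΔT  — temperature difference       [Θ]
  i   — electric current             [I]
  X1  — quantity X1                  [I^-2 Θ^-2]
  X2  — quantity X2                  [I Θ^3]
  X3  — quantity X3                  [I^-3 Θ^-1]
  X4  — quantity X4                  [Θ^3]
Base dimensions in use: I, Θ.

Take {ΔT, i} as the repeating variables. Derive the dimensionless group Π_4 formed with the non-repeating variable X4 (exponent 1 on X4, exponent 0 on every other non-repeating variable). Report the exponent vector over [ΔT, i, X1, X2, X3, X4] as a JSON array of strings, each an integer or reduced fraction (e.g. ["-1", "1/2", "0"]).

Dimensional matrix (I×Θ by ΔT×i×X1×X2×X3×X4):
  I: [ 0  1 -2  1 -3  0]
  Θ: [ 1  0 -2  3 -1  3]
Row reduction gives pivot columns ΔT,i; rank = 2
Pivot set = {ΔT,i}, free = {X1,X2,X3,X4}
RREF:
  r0: [   1    0   -2    3   -1    3]
  r1: [   0    1   -2    1   -3    0]
Fix exponent of X4 at 1, X1 at 0, X2 at 0, X3 at 0; solve each RREF row for its pivot's exponent:
  r0: exp(ΔT) + (3)·1 = 0 ⇒ exp(ΔT) = -3
  r1: exp(i) + (0)·1 = 0 ⇒ exp(i) = 0
Π_4 = ΔT^-3 · X4

["-3", "0", "0", "0", "0", "1"]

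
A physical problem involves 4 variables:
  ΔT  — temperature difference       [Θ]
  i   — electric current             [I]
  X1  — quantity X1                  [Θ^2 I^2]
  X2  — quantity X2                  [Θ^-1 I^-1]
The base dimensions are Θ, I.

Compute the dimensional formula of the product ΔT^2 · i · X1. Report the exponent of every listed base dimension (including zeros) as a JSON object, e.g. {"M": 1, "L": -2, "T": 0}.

{"Θ": 4, "I": 3}

Write exponents as rows Θ,I / cols ΔT,i,X1,X2:
  Θ: [ 1  0  2 -1]
  I: [ 0  1  2 -1]
  [Θ]: (2)·1+(1)·0+(1)·2 = 4
  [I]: (2)·0+(1)·1+(1)·2 = 3
⇒ Θ^4 I^3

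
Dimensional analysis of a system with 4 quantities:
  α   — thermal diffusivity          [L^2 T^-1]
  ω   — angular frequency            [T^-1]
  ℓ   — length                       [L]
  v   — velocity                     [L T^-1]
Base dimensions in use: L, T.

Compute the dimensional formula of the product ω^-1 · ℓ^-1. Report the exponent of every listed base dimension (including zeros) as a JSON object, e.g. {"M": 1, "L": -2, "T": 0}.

{"L": -1, "T": 1}

Dimensional matrix (L×T by α×ω×ℓ×v):
  L: [ 2  0  1  1]
  T: [-1 -1  0 -1]
  [L]: (-1)·0+(-1)·1 = -1
  [T]: (-1)·-1+(-1)·0 = 1
⇒ L^-1 T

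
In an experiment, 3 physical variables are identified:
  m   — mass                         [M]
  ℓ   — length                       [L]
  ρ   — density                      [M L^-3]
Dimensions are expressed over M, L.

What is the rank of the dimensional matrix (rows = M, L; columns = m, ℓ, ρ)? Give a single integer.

Write exponents as rows M,L / cols m,ℓ,ρ:
  M: [ 1  0  1]
  L: [ 0  1 -3]
RREF → pivots at {m,ℓ} ⇒ r = 2

2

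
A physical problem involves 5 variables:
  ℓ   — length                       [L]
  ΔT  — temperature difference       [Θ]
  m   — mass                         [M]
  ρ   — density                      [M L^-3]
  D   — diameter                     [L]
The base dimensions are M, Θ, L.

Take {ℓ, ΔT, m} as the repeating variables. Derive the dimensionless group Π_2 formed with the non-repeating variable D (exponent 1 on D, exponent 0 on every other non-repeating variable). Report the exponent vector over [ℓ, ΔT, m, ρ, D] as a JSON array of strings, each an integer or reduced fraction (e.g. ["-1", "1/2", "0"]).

["-1", "0", "0", "0", "1"]

Exponent matrix [M,Θ,L] × [ℓ,ΔT,m,ρ,D]:
  M: [ 0  0  1  1  0]
  Θ: [ 0  1  0  0  0]
  L: [ 1  0  0 -3  1]
Row reduction gives pivot columns ℓ,ΔT,m; rank = 3
Repeat: ℓ,ΔT,m; free: ρ,D
RREF:
  r0: [   1    0    0   -3    1]
  r1: [   0    1    0    0    0]
  r2: [   0    0    1    1    0]
Fix exponent of D at 1, ρ at 0; solve each RREF row for its pivot's exponent:
  r0: exp(ℓ) + (1)·1 = 0 ⇒ exp(ℓ) = -1
  r1: exp(ΔT) + (0)·1 = 0 ⇒ exp(ΔT) = 0
  r2: exp(m) + (0)·1 = 0 ⇒ exp(m) = 0
Π_2 = ℓ^-1 · D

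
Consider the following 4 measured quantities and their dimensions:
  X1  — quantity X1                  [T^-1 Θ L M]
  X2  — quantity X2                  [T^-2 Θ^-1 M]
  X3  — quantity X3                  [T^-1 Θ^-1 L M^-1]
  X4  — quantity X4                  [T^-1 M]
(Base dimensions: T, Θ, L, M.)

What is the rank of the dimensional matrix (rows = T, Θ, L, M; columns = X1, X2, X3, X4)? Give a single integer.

Dimensional matrix (T×Θ×L×M by X1×X2×X3×X4):
  T: [-1 -2 -1 -1]
  Θ: [ 1 -1 -1  0]
  L: [ 1  0  1  0]
  M: [ 1  1 -1  1]
Echelon form has 3 nonzero rows (pivots: X1,X2,X3)

3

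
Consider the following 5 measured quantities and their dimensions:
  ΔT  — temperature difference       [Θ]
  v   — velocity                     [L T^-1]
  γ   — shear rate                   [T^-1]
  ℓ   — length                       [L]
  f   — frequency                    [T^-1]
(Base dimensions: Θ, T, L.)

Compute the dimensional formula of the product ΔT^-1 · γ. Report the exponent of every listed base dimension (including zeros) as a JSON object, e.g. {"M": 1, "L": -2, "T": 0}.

{"Θ": -1, "T": -1, "L": 0}

Dimensional matrix (Θ×T×L by ΔT×v×γ×ℓ×f):
  Θ: [ 1  0  0  0  0]
  T: [ 0 -1 -1  0 -1]
  L: [ 0  1  0  1  0]
  [Θ]: (-1)·1+(1)·0 = -1
  [T]: (-1)·0+(1)·-1 = -1
  [L]: (-1)·0+(1)·0 = 0
⇒ Θ^-1 T^-1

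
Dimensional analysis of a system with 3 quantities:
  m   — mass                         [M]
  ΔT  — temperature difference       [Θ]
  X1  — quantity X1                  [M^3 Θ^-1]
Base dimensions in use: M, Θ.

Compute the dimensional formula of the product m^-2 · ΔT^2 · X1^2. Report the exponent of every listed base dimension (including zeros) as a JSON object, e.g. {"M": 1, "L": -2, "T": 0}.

Dimensional matrix (M×Θ by m×ΔT×X1):
  M: [ 1  0  3]
  Θ: [ 0  1 -1]
  [M]: (-2)·1+(2)·0+(2)·3 = 4
  [Θ]: (-2)·0+(2)·1+(2)·-1 = 0
⇒ M^4

{"M": 4, "Θ": 0}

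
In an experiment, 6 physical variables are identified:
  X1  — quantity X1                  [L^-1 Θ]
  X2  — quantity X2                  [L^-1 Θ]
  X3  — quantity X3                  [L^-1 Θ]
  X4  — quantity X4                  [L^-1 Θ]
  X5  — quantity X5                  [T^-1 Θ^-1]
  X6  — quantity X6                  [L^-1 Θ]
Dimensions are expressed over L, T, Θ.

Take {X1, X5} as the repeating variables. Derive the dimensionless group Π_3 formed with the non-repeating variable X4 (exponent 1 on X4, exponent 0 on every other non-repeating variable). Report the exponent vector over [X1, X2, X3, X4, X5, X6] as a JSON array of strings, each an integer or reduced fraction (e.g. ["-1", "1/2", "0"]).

["-1", "0", "0", "1", "0", "0"]

Dimensional matrix (L×T×Θ by X1×X2×X3×X4×X5×X6):
  L: [-1 -1 -1 -1  0 -1]
  T: [ 0  0  0  0 -1  0]
  Θ: [ 1  1  1  1 -1  1]
Row reduction gives pivot columns X1,X5; rank = 2
Pivot set = {X1,X5}, free = {X2,X3,X4,X6}
RREF:
  r0: [   1    1    1    1    0    1]
  r1: [   0    0    0    0    1    0]
  r2: [   0    0    0    0    0    0]
Fix exponent of X4 at 1, X2 at 0, X3 at 0, X6 at 0; solve each RREF row for its pivot's exponent:
  r0: exp(X1) + (1)·1 = 0 ⇒ exp(X1) = -1
  r1: exp(X5) + (0)·1 = 0 ⇒ exp(X5) = 0
Π_3 = X1^-1 · X4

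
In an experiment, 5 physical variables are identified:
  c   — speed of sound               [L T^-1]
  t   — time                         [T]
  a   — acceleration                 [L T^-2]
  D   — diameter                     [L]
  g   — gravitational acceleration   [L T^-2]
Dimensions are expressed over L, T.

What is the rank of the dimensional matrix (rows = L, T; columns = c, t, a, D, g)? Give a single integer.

Dimensional matrix (L×T by c×t×a×D×g):
  L: [ 1  0  1  1  1]
  T: [-1  1 -2  0 -2]
RREF → pivots at {c,t} ⇒ r = 2

2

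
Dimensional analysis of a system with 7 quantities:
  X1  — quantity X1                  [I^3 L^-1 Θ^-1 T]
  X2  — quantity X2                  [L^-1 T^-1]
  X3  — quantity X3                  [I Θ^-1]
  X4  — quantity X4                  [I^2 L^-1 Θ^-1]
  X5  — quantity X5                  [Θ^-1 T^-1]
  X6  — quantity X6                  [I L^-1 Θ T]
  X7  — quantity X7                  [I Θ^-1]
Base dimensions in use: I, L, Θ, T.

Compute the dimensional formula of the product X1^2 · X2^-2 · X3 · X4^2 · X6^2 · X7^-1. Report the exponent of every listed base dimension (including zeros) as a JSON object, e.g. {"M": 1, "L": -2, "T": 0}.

{"I": 12, "L": -4, "Θ": -2, "T": 6}

Dimensional matrix (I×L×Θ×T by X1×X2×X3×X4×X5×X6×X7):
  I: [ 3  0  1  2  0  1  1]
  L: [-1 -1  0 -1  0 -1  0]
  Θ: [-1  0 -1 -1 -1  1 -1]
  T: [ 1 -1  0  0 -1  1  0]
  [I]: (2)·3+(-2)·0+(1)·1+(2)·2+(2)·1+(-1)·1 = 12
  [L]: (2)·-1+(-2)·-1+(1)·0+(2)·-1+(2)·-1+(-1)·0 = -4
  [Θ]: (2)·-1+(-2)·0+(1)·-1+(2)·-1+(2)·1+(-1)·-1 = -2
  [T]: (2)·1+(-2)·-1+(1)·0+(2)·0+(2)·1+(-1)·0 = 6
⇒ I^12 L^-4 Θ^-2 T^6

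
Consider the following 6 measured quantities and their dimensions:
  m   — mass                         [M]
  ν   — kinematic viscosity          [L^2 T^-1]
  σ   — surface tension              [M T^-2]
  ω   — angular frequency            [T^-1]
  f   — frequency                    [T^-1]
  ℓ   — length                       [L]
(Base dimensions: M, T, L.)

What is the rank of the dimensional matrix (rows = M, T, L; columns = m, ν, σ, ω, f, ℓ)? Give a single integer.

Write exponents as rows M,T,L / cols m,ν,σ,ω,f,ℓ:
  M: [ 1  0  1  0  0  0]
  T: [ 0 -1 -2 -1 -1  0]
  L: [ 0  2  0  0  0  1]
Echelon form has 3 nonzero rows (pivots: m,ν,σ)

3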